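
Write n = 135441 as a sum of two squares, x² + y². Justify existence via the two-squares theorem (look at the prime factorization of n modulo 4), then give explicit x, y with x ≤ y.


Step 1: Factor n = 135441 = 3^2 · 101 · 149.
Step 2: Check the mod-4 condition on each prime factor: 3 ≡ 3 (mod 4), exponent 2 (must be even); 101 ≡ 1 (mod 4), exponent 1; 149 ≡ 1 (mod 4), exponent 1.
All primes ≡ 3 (mod 4) appear to even exponent (or don't appear), so by the two-squares theorem n IS expressible as a sum of two squares.
Step 3: Build a representation. Group n = k² · m with k = 3 and m = 101 · 149 = 15049 (a product of primes ≡ 1 (mod 4)); a representation of m scales to one of n via (k·x)² + (k·y)² = k²(x² + y²). Each prime p ≡ 1 (mod 4) is itself a sum of two squares; find a² by testing p − a² for a perfect square:
  101: 101 − 1² = 100 = 10² ⇒ 101 = 1² + 10².
  149: 149 − 1² = 148, 149 − 2² = 145, 149 − 3² = 140, 149 − 4² = 133, 149 − 5² = 124, 149 − 6² = 113, 149 − 7² = 100 = 10² ⇒ 149 = 7² + 10².
  Combine using the Brahmagupta–Fibonacci identity (a² + b²)(c² + d²) = (ac − bd)² + (ad + bc)² = (ac + bd)² + (ad − bc)²:
  101 · 149 = 15049: from (1² + 10²)(7² + 10²), take (1·7 − 10·10, 1·10 + 10·7) = (7 − 100, 10 + 70) = (-93, 80); dropping signs (only squares matter) gives (93, 80); check 93² + 80² = 8649 + 6400 = 15049 ✓.
  Scale by k = 3: (3·93, 3·80) = (279, 240).
Step 4: Order so x ≤ y and verify: 240² + 279² = 57600 + 77841 = 135441 = n. ✓

n = 135441 = 240² + 279² (one valid representation with x ≤ y).


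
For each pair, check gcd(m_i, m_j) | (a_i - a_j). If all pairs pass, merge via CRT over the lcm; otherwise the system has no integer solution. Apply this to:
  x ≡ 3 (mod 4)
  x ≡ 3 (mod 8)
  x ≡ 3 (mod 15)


Moduli 4, 8, 15 are not pairwise coprime, so CRT works modulo lcm(m_i) when all pairwise compatibility conditions hold.
Pairwise compatibility: gcd(m_i, m_j) must divide a_i - a_j for every pair.
Merge one congruence at a time:
  Start: x ≡ 3 (mod 4).
  Combine with x ≡ 3 (mod 8): gcd(4, 8) = 4; 3 - 3 = 0, which IS divisible by 4, so compatible.
    Write x = 3 + 4·t and substitute into x ≡ 3 (mod 8): 4·t ≡ 3 − 3 = 0 (mod 8).
    Divide the congruence (and modulus) by g = 4: 1·t ≡ 0 (mod 2).
    So t ≡ 0 (mod 2).
    Then x = 3 + 4·0 = 3, valid modulo lcm(4, 8) = 8: x ≡ 3 (mod 8).
  Combine with x ≡ 3 (mod 15): gcd(8, 15) = 1; 3 - 3 = 0, which IS divisible by 1, so compatible.
    Write x = 3 + 8·t and substitute into x ≡ 3 (mod 15): 8·t ≡ 3 − 3 = 0 (mod 15).
    The inverse of 8 mod 15 is 2 (since 8·2 = 16 = 1·15 + 1), so t ≡ 2·0 = 0 ≡ 0 (mod 15).
    Then x = 3 + 8·0 = 3, valid modulo lcm(8, 15) = 120: x ≡ 3 (mod 120).
Verify: 3 mod 4 = 3, 3 mod 8 = 3, 3 mod 15 = 3.

x ≡ 3 (mod 120).


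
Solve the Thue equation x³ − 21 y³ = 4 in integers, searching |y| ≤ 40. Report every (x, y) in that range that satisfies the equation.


The equation is x³ - 21y³ = 4. For fixed y, x³ = 21·y³ + 4, so a solution requires the RHS to be a perfect cube.
Strategy: iterate y from -40 to 40, compute RHS = 21·y³ + 4, and check whether it is a (positive or negative) perfect cube.
Check small values of y:
  y = 0: RHS = 4 is not a perfect cube.
  y = 1: RHS = 25 is not a perfect cube.
  y = -1: RHS = -17 is not a perfect cube.
  y = 2: RHS = 172 is not a perfect cube.
  y = -2: RHS = -164 is not a perfect cube.
  y = 3: RHS = 571 is not a perfect cube.
  y = -3: RHS = -563 is not a perfect cube.
Continuing the search up to |y| = 40 finds no solutions either.
No (x, y) in the scanned range satisfies the equation.

No integer solutions with |y| ≤ 40.


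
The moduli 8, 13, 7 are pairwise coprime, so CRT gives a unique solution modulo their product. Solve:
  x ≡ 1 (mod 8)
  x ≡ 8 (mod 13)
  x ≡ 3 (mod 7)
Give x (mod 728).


Moduli 8, 13, 7 are pairwise coprime; by CRT there is a unique solution modulo M = 8 · 13 · 7 = 728.
Solve pairwise, accumulating the modulus:
  Start with x ≡ 1 (mod 8).
  Combine with x ≡ 8 (mod 13): since gcd(8, 13) = 1, we get a unique residue mod 104.
    Write x = 1 + 8·t and substitute into x ≡ 8 (mod 13): 8·t ≡ 8 − 1 = 7 (mod 13).
    The inverse of 8 mod 13 is 5 (since 8·5 = 40 = 3·13 + 1), so t ≡ 5·7 = 35 ≡ 9 (mod 13).
    Then x = 1 + 8·9 = 73, valid modulo lcm(8, 13) = 104: x ≡ 73 (mod 104).
  Combine with x ≡ 3 (mod 7): since gcd(104, 7) = 1, we get a unique residue mod 728.
    Write x = 73 + 104·t and substitute into x ≡ 3 (mod 7): 104·t ≡ 3 − 73 = -70 (mod 7).
    Reduce coefficients mod 7: 6·t ≡ 0 (mod 7).
    The inverse of 6 mod 7 is 6 (since 6·6 = 36 = 5·7 + 1), so t ≡ 6·0 = 0 ≡ 0 (mod 7).
    Then x = 73 + 104·0 = 73, valid modulo lcm(104, 7) = 728: x ≡ 73 (mod 728).
Verify: 73 mod 8 = 1 ✓, 73 mod 13 = 8 ✓, 73 mod 7 = 3 ✓.

x ≡ 73 (mod 728).


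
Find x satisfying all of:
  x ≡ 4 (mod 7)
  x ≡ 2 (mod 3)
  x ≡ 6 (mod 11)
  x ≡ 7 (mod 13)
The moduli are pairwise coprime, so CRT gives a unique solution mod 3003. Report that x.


Product of moduli M = 7 · 3 · 11 · 13 = 3003.
Merge one congruence at a time:
  Start: x ≡ 4 (mod 7).
  Combine with x ≡ 2 (mod 3); new modulus lcm = 21.
    Write x = 4 + 7·t and substitute into x ≡ 2 (mod 3): 7·t ≡ 2 − 4 = -2 (mod 3).
    Reduce coefficients mod 3: 1·t ≡ 1 (mod 3).
    So t ≡ 1 (mod 3).
    Then x = 4 + 7·1 = 11, valid modulo lcm(7, 3) = 21: x ≡ 11 (mod 21).
  Combine with x ≡ 6 (mod 11); new modulus lcm = 231.
    Write x = 11 + 21·t and substitute into x ≡ 6 (mod 11): 21·t ≡ 6 − 11 = -5 (mod 11).
    Reduce coefficients mod 11: 10·t ≡ 6 (mod 11).
    The inverse of 10 mod 11 is 10 (since 10·10 = 100 = 9·11 + 1), so t ≡ 10·6 = 60 ≡ 5 (mod 11).
    Then x = 11 + 21·5 = 116, valid modulo lcm(21, 11) = 231: x ≡ 116 (mod 231).
  Combine with x ≡ 7 (mod 13); new modulus lcm = 3003.
    Write x = 116 + 231·t and substitute into x ≡ 7 (mod 13): 231·t ≡ 7 − 116 = -109 (mod 13).
    Reduce coefficients mod 13: 10·t ≡ 8 (mod 13).
    The inverse of 10 mod 13 is 4 (since 10·4 = 40 = 3·13 + 1), so t ≡ 4·8 = 32 ≡ 6 (mod 13).
    Then x = 116 + 231·6 = 1502, valid modulo lcm(231, 13) = 3003: x ≡ 1502 (mod 3003).
Verify against each original: 1502 mod 7 = 4, 1502 mod 3 = 2, 1502 mod 11 = 6, 1502 mod 13 = 7.

x ≡ 1502 (mod 3003).


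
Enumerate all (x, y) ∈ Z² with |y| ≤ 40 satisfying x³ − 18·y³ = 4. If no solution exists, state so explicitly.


The equation is x³ - 18y³ = 4. For fixed y, x³ = 18·y³ + 4, so a solution requires the RHS to be a perfect cube.
Strategy: iterate y from -40 to 40, compute RHS = 18·y³ + 4, and check whether it is a (positive or negative) perfect cube.
Check small values of y:
  y = 0: RHS = 4 is not a perfect cube.
  y = 1: RHS = 22 is not a perfect cube.
  y = -1: RHS = -14 is not a perfect cube.
  y = 2: RHS = 148 is not a perfect cube.
  y = -2: RHS = -140 is not a perfect cube.
  y = 3: RHS = 490 is not a perfect cube.
  y = -3: RHS = -482 is not a perfect cube.
Continuing the search up to |y| = 40 finds no solutions either.
No (x, y) in the scanned range satisfies the equation.

No integer solutions with |y| ≤ 40.


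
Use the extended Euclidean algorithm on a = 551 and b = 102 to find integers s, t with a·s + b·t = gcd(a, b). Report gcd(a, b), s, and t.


Euclidean algorithm on (551, 102) — divide until remainder is 0:
  551 = 5 · 102 + 41
  102 = 2 · 41 + 20
  41 = 2 · 20 + 1
  20 = 20 · 1 + 0
gcd(551, 102) = 1.
Track Bezout coefficients alongside the remainders: start with r₀ = 551 = a·1 + b·0 (s = 1, t = 0) and r₁ = 102 = a·0 + b·1 (s = 0, t = 1); each new remainder r_{k+1} = r_{k-1} − q_k·r_k inherits s_{k+1} = s_{k-1} − q_k·s_k, t_{k+1} = t_{k-1} − q_k·t_k, so r_k = a·s_k + b·t_k at every step:
  q = 5: r = 41, s = 1 − 5·0 = 1, t = 0 − 5·1 = -5  (check: 551·1 + 102·(-5) = 41)
  q = 2: r = 20, s = 0 − 2·1 = -2, t = 1 − 2·(-5) = 11  (check: 551·(-2) + 102·11 = 20)
  q = 2: r = 1, s = 1 − 2·(-2) = 5, t = -5 − 2·11 = -27  (check: 551·5 + 102·(-27) = 1)
The row with r = 1 (the gcd) gives the Bezout coefficients s = 5, t = -27.
Result: 551 · (5) + 102 · (-27) = 1.

gcd(551, 102) = 1; s = 5, t = -27 (check: 551·5 + 102·(-27) = 1).


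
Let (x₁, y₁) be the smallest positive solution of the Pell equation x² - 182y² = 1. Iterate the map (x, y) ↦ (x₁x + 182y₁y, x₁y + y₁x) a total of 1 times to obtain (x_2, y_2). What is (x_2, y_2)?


Step 1: Find the fundamental solution (x₁, y₁) of x² - 182y² = 1.
  Expand √182 as a continued fraction. a₀ = ⌊√182⌋ = 13; iterate m_{k+1} = d_k·a_k − m_k, d_{k+1} = (182 − m_{k+1}²)/d_k, a_{k+1} = ⌊(a₀ + m_{k+1})/d_{k+1}⌋ (starting m₀ = 0, d₀ = 1), with convergents p_k = a_k·p_{k-1} + p_{k-2}, q_k = a_k·q_{k-1} + q_{k-2} (p₋₁ = 1, q₋₁ = 0):
  k = 0: a₀ = 13; p₀/q₀ = 13/1; p₀² − 182·q₀² = 169 − 182 = -13.
  k = 1: m = 13, d = 13, a = ⌊(13 + 13)/13⌋ = 2; p/q = (2·13 + 1)/(2·1 + 0) = 27/2; p² − 182·q² = 729 − 728 = 1.
  The first convergent with p² − 182·q² = 1 gives the fundamental solution (x₁, y₁) = (27, 2).
Step 2: Apply the recurrence (x_{n+1}, y_{n+1}) = (x₁x_n + 182y₁y_n, x₁y_n + y₁x_n) repeatedly.
  From (x_1, y_1) = (27, 2): x_2 = 27·27 + 182·2·2 = 1457; y_2 = 27·2 + 2·27 = 108.
Step 3: Verify x_2² - 182·y_2² = 2122849 - 2122848 = 1 (should be 1). ✓

(x_1, y_1) = (27, 2); (x_2, y_2) = (1457, 108).


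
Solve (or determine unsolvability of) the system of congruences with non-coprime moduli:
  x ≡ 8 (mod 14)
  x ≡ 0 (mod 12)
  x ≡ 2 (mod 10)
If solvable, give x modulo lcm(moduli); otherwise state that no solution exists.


Moduli 14, 12, 10 are not pairwise coprime, so CRT works modulo lcm(m_i) when all pairwise compatibility conditions hold.
Pairwise compatibility: gcd(m_i, m_j) must divide a_i - a_j for every pair.
Merge one congruence at a time:
  Start: x ≡ 8 (mod 14).
  Combine with x ≡ 0 (mod 12): gcd(14, 12) = 2; 0 - 8 = -8, which IS divisible by 2, so compatible.
    Write x = 8 + 14·t and substitute into x ≡ 0 (mod 12): 14·t ≡ 0 − 8 = -8 (mod 12).
    Divide the congruence (and modulus) by g = 2: 7·t ≡ -4 (mod 6).
    Reduce coefficients mod 6: 1·t ≡ 2 (mod 6).
    So t ≡ 2 (mod 6).
    Then x = 8 + 14·2 = 36, valid modulo lcm(14, 12) = 84: x ≡ 36 (mod 84).
  Combine with x ≡ 2 (mod 10): gcd(84, 10) = 2; 2 - 36 = -34, which IS divisible by 2, so compatible.
    Write x = 36 + 84·t and substitute into x ≡ 2 (mod 10): 84·t ≡ 2 − 36 = -34 (mod 10).
    Divide the congruence (and modulus) by g = 2: 42·t ≡ -17 (mod 5).
    Reduce coefficients mod 5: 2·t ≡ 3 (mod 5).
    The inverse of 2 mod 5 is 3 (since 2·3 = 6 = 1·5 + 1), so t ≡ 3·3 = 9 ≡ 4 (mod 5).
    Then x = 36 + 84·4 = 372, valid modulo lcm(84, 10) = 420: x ≡ 372 (mod 420).
Verify: 372 mod 14 = 8, 372 mod 12 = 0, 372 mod 10 = 2.

x ≡ 372 (mod 420).


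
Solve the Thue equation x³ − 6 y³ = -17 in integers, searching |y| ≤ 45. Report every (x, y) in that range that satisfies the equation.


The equation is x³ - 6y³ = -17. For fixed y, x³ = 6·y³ − 17, so a solution requires the RHS to be a perfect cube.
Strategy: iterate y from -45 to 45, compute RHS = 6·y³ − 17, and check whether it is a (positive or negative) perfect cube.
Check small values of y:
  y = 0: RHS = -17 is not a perfect cube.
  y = 1: RHS = -11 is not a perfect cube.
  y = -1: RHS = -23 is not a perfect cube.
  y = 2: RHS = 31 is not a perfect cube.
  y = -2: RHS = -65 is not a perfect cube.
  y = 3: RHS = 145 is not a perfect cube.
  y = -3: RHS = -179 is not a perfect cube.
Continuing the search up to |y| = 45 finds no solutions either.
No (x, y) in the scanned range satisfies the equation.

No integer solutions with |y| ≤ 45.


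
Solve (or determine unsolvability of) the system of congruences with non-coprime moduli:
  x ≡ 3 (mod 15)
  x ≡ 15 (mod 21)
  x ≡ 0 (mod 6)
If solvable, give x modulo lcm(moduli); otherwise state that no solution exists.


Moduli 15, 21, 6 are not pairwise coprime, so CRT works modulo lcm(m_i) when all pairwise compatibility conditions hold.
Pairwise compatibility: gcd(m_i, m_j) must divide a_i - a_j for every pair.
Merge one congruence at a time:
  Start: x ≡ 3 (mod 15).
  Combine with x ≡ 15 (mod 21): gcd(15, 21) = 3; 15 - 3 = 12, which IS divisible by 3, so compatible.
    Write x = 3 + 15·t and substitute into x ≡ 15 (mod 21): 15·t ≡ 15 − 3 = 12 (mod 21).
    Divide the congruence (and modulus) by g = 3: 5·t ≡ 4 (mod 7).
    The inverse of 5 mod 7 is 3 (since 5·3 = 15 = 2·7 + 1), so t ≡ 3·4 = 12 ≡ 5 (mod 7).
    Then x = 3 + 15·5 = 78, valid modulo lcm(15, 21) = 105: x ≡ 78 (mod 105).
  Combine with x ≡ 0 (mod 6): gcd(105, 6) = 3; 0 - 78 = -78, which IS divisible by 3, so compatible.
    Write x = 78 + 105·t and substitute into x ≡ 0 (mod 6): 105·t ≡ 0 − 78 = -78 (mod 6).
    Divide the congruence (and modulus) by g = 3: 35·t ≡ -26 (mod 2).
    Reduce coefficients mod 2: 1·t ≡ 0 (mod 2).
    So t ≡ 0 (mod 2).
    Then x = 78 + 105·0 = 78, valid modulo lcm(105, 6) = 210: x ≡ 78 (mod 210).
Verify: 78 mod 15 = 3, 78 mod 21 = 15, 78 mod 6 = 0.

x ≡ 78 (mod 210).


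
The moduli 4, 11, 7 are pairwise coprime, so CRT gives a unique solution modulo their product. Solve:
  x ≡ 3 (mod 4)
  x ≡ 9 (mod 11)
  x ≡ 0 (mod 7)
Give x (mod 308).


Moduli 4, 11, 7 are pairwise coprime; by CRT there is a unique solution modulo M = 4 · 11 · 7 = 308.
Solve pairwise, accumulating the modulus:
  Start with x ≡ 3 (mod 4).
  Combine with x ≡ 9 (mod 11): since gcd(4, 11) = 1, we get a unique residue mod 44.
    Write x = 3 + 4·t and substitute into x ≡ 9 (mod 11): 4·t ≡ 9 − 3 = 6 (mod 11).
    The inverse of 4 mod 11 is 3 (since 4·3 = 12 = 1·11 + 1), so t ≡ 3·6 = 18 ≡ 7 (mod 11).
    Then x = 3 + 4·7 = 31, valid modulo lcm(4, 11) = 44: x ≡ 31 (mod 44).
  Combine with x ≡ 0 (mod 7): since gcd(44, 7) = 1, we get a unique residue mod 308.
    Write x = 31 + 44·t and substitute into x ≡ 0 (mod 7): 44·t ≡ 0 − 31 = -31 (mod 7).
    Reduce coefficients mod 7: 2·t ≡ 4 (mod 7).
    The inverse of 2 mod 7 is 4 (since 2·4 = 8 = 1·7 + 1), so t ≡ 4·4 = 16 ≡ 2 (mod 7).
    Then x = 31 + 44·2 = 119, valid modulo lcm(44, 7) = 308: x ≡ 119 (mod 308).
Verify: 119 mod 4 = 3 ✓, 119 mod 11 = 9 ✓, 119 mod 7 = 0 ✓.

x ≡ 119 (mod 308).


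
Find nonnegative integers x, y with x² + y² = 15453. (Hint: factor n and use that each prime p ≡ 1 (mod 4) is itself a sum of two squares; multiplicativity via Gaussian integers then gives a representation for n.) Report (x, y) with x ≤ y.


Step 1: Factor n = 15453 = 3^2 · 17 · 101.
Step 2: Check the mod-4 condition on each prime factor: 3 ≡ 3 (mod 4), exponent 2 (must be even); 17 ≡ 1 (mod 4), exponent 1; 101 ≡ 1 (mod 4), exponent 1.
All primes ≡ 3 (mod 4) appear to even exponent (or don't appear), so by the two-squares theorem n IS expressible as a sum of two squares.
Step 3: Build a representation. Group n = k² · m with k = 3 and m = 17 · 101 = 1717 (a product of primes ≡ 1 (mod 4)); a representation of m scales to one of n via (k·x)² + (k·y)² = k²(x² + y²). Each prime p ≡ 1 (mod 4) is itself a sum of two squares; find a² by testing p − a² for a perfect square:
  17: 17 − 1² = 16 = 4² ⇒ 17 = 1² + 4².
  101: 101 − 1² = 100 = 10² ⇒ 101 = 1² + 10².
  Combine using the Brahmagupta–Fibonacci identity (a² + b²)(c² + d²) = (ac − bd)² + (ad + bc)² = (ac + bd)² + (ad − bc)²:
  17 · 101 = 1717: from (1² + 4²)(1² + 10²), take (1·1 − 4·10, 1·10 + 4·1) = (1 − 40, 10 + 4) = (-39, 14); dropping signs (only squares matter) gives (39, 14); check 39² + 14² = 1521 + 196 = 1717 ✓.
  Scale by k = 3: (3·39, 3·14) = (117, 42).
Step 4: Order so x ≤ y and verify: 42² + 117² = 1764 + 13689 = 15453 = n. ✓

n = 15453 = 42² + 117² (one valid representation with x ≤ y).


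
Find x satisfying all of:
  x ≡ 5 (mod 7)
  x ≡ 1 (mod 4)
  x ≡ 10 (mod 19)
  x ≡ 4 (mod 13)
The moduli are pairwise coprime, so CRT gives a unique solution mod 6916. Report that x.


Product of moduli M = 7 · 4 · 19 · 13 = 6916.
Merge one congruence at a time:
  Start: x ≡ 5 (mod 7).
  Combine with x ≡ 1 (mod 4); new modulus lcm = 28.
    Write x = 5 + 7·t and substitute into x ≡ 1 (mod 4): 7·t ≡ 1 − 5 = -4 (mod 4).
    Reduce coefficients mod 4: 3·t ≡ 0 (mod 4).
    The inverse of 3 mod 4 is 3 (since 3·3 = 9 = 2·4 + 1), so t ≡ 3·0 = 0 ≡ 0 (mod 4).
    Then x = 5 + 7·0 = 5, valid modulo lcm(7, 4) = 28: x ≡ 5 (mod 28).
  Combine with x ≡ 10 (mod 19); new modulus lcm = 532.
    Write x = 5 + 28·t and substitute into x ≡ 10 (mod 19): 28·t ≡ 10 − 5 = 5 (mod 19).
    Reduce coefficients mod 19: 9·t ≡ 5 (mod 19).
    The inverse of 9 mod 19 is 17 (since 9·17 = 153 = 8·19 + 1), so t ≡ 17·5 = 85 ≡ 9 (mod 19).
    Then x = 5 + 28·9 = 257, valid modulo lcm(28, 19) = 532: x ≡ 257 (mod 532).
  Combine with x ≡ 4 (mod 13); new modulus lcm = 6916.
    Write x = 257 + 532·t and substitute into x ≡ 4 (mod 13): 532·t ≡ 4 − 257 = -253 (mod 13).
    Reduce coefficients mod 13: 12·t ≡ 7 (mod 13).
    The inverse of 12 mod 13 is 12 (since 12·12 = 144 = 11·13 + 1), so t ≡ 12·7 = 84 ≡ 6 (mod 13).
    Then x = 257 + 532·6 = 3449, valid modulo lcm(532, 13) = 6916: x ≡ 3449 (mod 6916).
Verify against each original: 3449 mod 7 = 5, 3449 mod 4 = 1, 3449 mod 19 = 10, 3449 mod 13 = 4.

x ≡ 3449 (mod 6916).


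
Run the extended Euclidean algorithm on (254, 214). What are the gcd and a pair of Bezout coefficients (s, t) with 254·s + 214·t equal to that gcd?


Euclidean algorithm on (254, 214) — divide until remainder is 0:
  254 = 1 · 214 + 40
  214 = 5 · 40 + 14
  40 = 2 · 14 + 12
  14 = 1 · 12 + 2
  12 = 6 · 2 + 0
gcd(254, 214) = 2.
Track Bezout coefficients alongside the remainders: start with r₀ = 254 = a·1 + b·0 (s = 1, t = 0) and r₁ = 214 = a·0 + b·1 (s = 0, t = 1); each new remainder r_{k+1} = r_{k-1} − q_k·r_k inherits s_{k+1} = s_{k-1} − q_k·s_k, t_{k+1} = t_{k-1} − q_k·t_k, so r_k = a·s_k + b·t_k at every step:
  q = 1: r = 40, s = 1 − 1·0 = 1, t = 0 − 1·1 = -1  (check: 254·1 + 214·(-1) = 40)
  q = 5: r = 14, s = 0 − 5·1 = -5, t = 1 − 5·(-1) = 6  (check: 254·(-5) + 214·6 = 14)
  q = 2: r = 12, s = 1 − 2·(-5) = 11, t = -1 − 2·6 = -13  (check: 254·11 + 214·(-13) = 12)
  q = 1: r = 2, s = -5 − 1·11 = -16, t = 6 − 1·(-13) = 19  (check: 254·(-16) + 214·19 = 2)
The row with r = 2 (the gcd) gives the Bezout coefficients s = -16, t = 19.
Result: 254 · (-16) + 214 · (19) = 2.

gcd(254, 214) = 2; s = -16, t = 19 (check: 254·(-16) + 214·19 = 2).


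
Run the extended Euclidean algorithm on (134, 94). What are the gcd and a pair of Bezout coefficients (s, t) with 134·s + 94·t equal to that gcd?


Euclidean algorithm on (134, 94) — divide until remainder is 0:
  134 = 1 · 94 + 40
  94 = 2 · 40 + 14
  40 = 2 · 14 + 12
  14 = 1 · 12 + 2
  12 = 6 · 2 + 0
gcd(134, 94) = 2.
Track Bezout coefficients alongside the remainders: start with r₀ = 134 = a·1 + b·0 (s = 1, t = 0) and r₁ = 94 = a·0 + b·1 (s = 0, t = 1); each new remainder r_{k+1} = r_{k-1} − q_k·r_k inherits s_{k+1} = s_{k-1} − q_k·s_k, t_{k+1} = t_{k-1} − q_k·t_k, so r_k = a·s_k + b·t_k at every step:
  q = 1: r = 40, s = 1 − 1·0 = 1, t = 0 − 1·1 = -1  (check: 134·1 + 94·(-1) = 40)
  q = 2: r = 14, s = 0 − 2·1 = -2, t = 1 − 2·(-1) = 3  (check: 134·(-2) + 94·3 = 14)
  q = 2: r = 12, s = 1 − 2·(-2) = 5, t = -1 − 2·3 = -7  (check: 134·5 + 94·(-7) = 12)
  q = 1: r = 2, s = -2 − 1·5 = -7, t = 3 − 1·(-7) = 10  (check: 134·(-7) + 94·10 = 2)
The row with r = 2 (the gcd) gives the Bezout coefficients s = -7, t = 10.
Result: 134 · (-7) + 94 · (10) = 2.

gcd(134, 94) = 2; s = -7, t = 10 (check: 134·(-7) + 94·10 = 2).


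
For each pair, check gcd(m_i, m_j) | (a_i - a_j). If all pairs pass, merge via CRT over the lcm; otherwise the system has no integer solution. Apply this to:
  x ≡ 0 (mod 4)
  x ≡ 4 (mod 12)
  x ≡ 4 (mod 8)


Moduli 4, 12, 8 are not pairwise coprime, so CRT works modulo lcm(m_i) when all pairwise compatibility conditions hold.
Pairwise compatibility: gcd(m_i, m_j) must divide a_i - a_j for every pair.
Merge one congruence at a time:
  Start: x ≡ 0 (mod 4).
  Combine with x ≡ 4 (mod 12): gcd(4, 12) = 4; 4 - 0 = 4, which IS divisible by 4, so compatible.
    Write x = 0 + 4·t and substitute into x ≡ 4 (mod 12): 4·t ≡ 4 − 0 = 4 (mod 12).
    Divide the congruence (and modulus) by g = 4: 1·t ≡ 1 (mod 3).
    So t ≡ 1 (mod 3).
    Then x = 0 + 4·1 = 4, valid modulo lcm(4, 12) = 12: x ≡ 4 (mod 12).
  Combine with x ≡ 4 (mod 8): gcd(12, 8) = 4; 4 - 4 = 0, which IS divisible by 4, so compatible.
    Write x = 4 + 12·t and substitute into x ≡ 4 (mod 8): 12·t ≡ 4 − 4 = 0 (mod 8).
    Divide the congruence (and modulus) by g = 4: 3·t ≡ 0 (mod 2).
    Reduce coefficients mod 2: 1·t ≡ 0 (mod 2).
    So t ≡ 0 (mod 2).
    Then x = 4 + 12·0 = 4, valid modulo lcm(12, 8) = 24: x ≡ 4 (mod 24).
Verify: 4 mod 4 = 0, 4 mod 12 = 4, 4 mod 8 = 4.

x ≡ 4 (mod 24).


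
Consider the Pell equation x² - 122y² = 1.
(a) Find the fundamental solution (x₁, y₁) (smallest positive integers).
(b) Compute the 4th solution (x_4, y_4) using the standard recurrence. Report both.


Step 1: Find the fundamental solution (x₁, y₁) of x² - 122y² = 1.
  Expand √122 as a continued fraction. a₀ = ⌊√122⌋ = 11; iterate m_{k+1} = d_k·a_k − m_k, d_{k+1} = (122 − m_{k+1}²)/d_k, a_{k+1} = ⌊(a₀ + m_{k+1})/d_{k+1}⌋ (starting m₀ = 0, d₀ = 1), with convergents p_k = a_k·p_{k-1} + p_{k-2}, q_k = a_k·q_{k-1} + q_{k-2} (p₋₁ = 1, q₋₁ = 0):
  k = 0: a₀ = 11; p₀/q₀ = 11/1; p₀² − 122·q₀² = 121 − 122 = -1.
  k = 1: m = 11, d = 1, a = ⌊(11 + 11)/1⌋ = 22; p/q = (22·11 + 1)/(22·1 + 0) = 243/22; p² − 122·q² = 59049 − 59048 = 1.
  The first convergent with p² − 122·q² = 1 gives the fundamental solution (x₁, y₁) = (243, 22).
Step 2: Apply the recurrence (x_{n+1}, y_{n+1}) = (x₁x_n + 122y₁y_n, x₁y_n + y₁x_n) repeatedly.
  From (x_1, y_1) = (243, 22): x_2 = 243·243 + 122·22·22 = 118097; y_2 = 243·22 + 22·243 = 10692.
  From (x_2, y_2) = (118097, 10692): x_3 = 243·118097 + 122·22·10692 = 57394899; y_3 = 243·10692 + 22·118097 = 5196290.
  From (x_3, y_3) = (57394899, 5196290): x_4 = 243·57394899 + 122·22·5196290 = 27893802817; y_4 = 243·5196290 + 22·57394899 = 2525386248.
Step 3: Verify x_4² - 122·y_4² = 778064235593677135489 - 778064235593677135488 = 1 (should be 1). ✓

(x_1, y_1) = (243, 22); (x_4, y_4) = (27893802817, 2525386248).


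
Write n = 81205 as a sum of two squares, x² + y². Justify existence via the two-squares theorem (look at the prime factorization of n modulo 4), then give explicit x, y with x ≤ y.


Step 1: Factor n = 81205 = 5 · 109 · 149.
Step 2: Check the mod-4 condition on each prime factor: 5 ≡ 1 (mod 4), exponent 1; 109 ≡ 1 (mod 4), exponent 1; 149 ≡ 1 (mod 4), exponent 1.
All primes ≡ 3 (mod 4) appear to even exponent (or don't appear), so by the two-squares theorem n IS expressible as a sum of two squares.
Step 3: Build a representation. Here n = 5 · 109 · 149 is a product of primes ≡ 1 (mod 4). Each prime p ≡ 1 (mod 4) is itself a sum of two squares; find a² by testing p − a² for a perfect square:
  5: 5 − 1² = 4 = 2² ⇒ 5 = 1² + 2².
  109: 109 − 1² = 108, 109 − 2² = 105, 109 − 3² = 100 = 10² ⇒ 109 = 3² + 10².
  149: 149 − 1² = 148, 149 − 2² = 145, 149 − 3² = 140, 149 − 4² = 133, 149 − 5² = 124, 149 − 6² = 113, 149 − 7² = 100 = 10² ⇒ 149 = 7² + 10².
  Combine using the Brahmagupta–Fibonacci identity (a² + b²)(c² + d²) = (ac − bd)² + (ad + bc)² = (ac + bd)² + (ad − bc)²:
  5 · 109 = 545: from (1² + 2²)(3² + 10²), take (1·3 − 2·10, 1·10 + 2·3) = (3 − 20, 10 + 6) = (-17, 16); dropping signs (only squares matter) gives (17, 16); check 17² + 16² = 289 + 256 = 545 ✓.
  545 · 149 = 81205: from (17² + 16²)(7² + 10²), take (17·7 − 16·10, 17·10 + 16·7) = (119 − 160, 170 + 112) = (-41, 282); dropping signs (only squares matter) gives (41, 282); check 41² + 282² = 1681 + 79524 = 81205 ✓.
Step 4: Order so x ≤ y and verify: 41² + 282² = 1681 + 79524 = 81205 = n. ✓

n = 81205 = 41² + 282² (one valid representation with x ≤ y).


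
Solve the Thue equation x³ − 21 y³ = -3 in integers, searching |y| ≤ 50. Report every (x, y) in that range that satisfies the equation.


The equation is x³ - 21y³ = -3. For fixed y, x³ = 21·y³ − 3, so a solution requires the RHS to be a perfect cube.
Strategy: iterate y from -50 to 50, compute RHS = 21·y³ − 3, and check whether it is a (positive or negative) perfect cube.
Check small values of y:
  y = 0: RHS = -3 is not a perfect cube.
  y = 1: RHS = 18 is not a perfect cube.
  y = -1: RHS = -24 is not a perfect cube.
  y = 2: RHS = 165 is not a perfect cube.
  y = -2: RHS = -171 is not a perfect cube.
  y = 3: RHS = 564 is not a perfect cube.
  y = -3: RHS = -570 is not a perfect cube.
Continuing the search up to |y| = 50 finds no solutions either.
No (x, y) in the scanned range satisfies the equation.

No integer solutions with |y| ≤ 50.


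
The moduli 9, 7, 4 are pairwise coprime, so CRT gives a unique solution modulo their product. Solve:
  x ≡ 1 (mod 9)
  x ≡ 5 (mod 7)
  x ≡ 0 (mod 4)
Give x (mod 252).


Moduli 9, 7, 4 are pairwise coprime; by CRT there is a unique solution modulo M = 9 · 7 · 4 = 252.
Solve pairwise, accumulating the modulus:
  Start with x ≡ 1 (mod 9).
  Combine with x ≡ 5 (mod 7): since gcd(9, 7) = 1, we get a unique residue mod 63.
    Write x = 1 + 9·t and substitute into x ≡ 5 (mod 7): 9·t ≡ 5 − 1 = 4 (mod 7).
    Reduce coefficients mod 7: 2·t ≡ 4 (mod 7).
    The inverse of 2 mod 7 is 4 (since 2·4 = 8 = 1·7 + 1), so t ≡ 4·4 = 16 ≡ 2 (mod 7).
    Then x = 1 + 9·2 = 19, valid modulo lcm(9, 7) = 63: x ≡ 19 (mod 63).
  Combine with x ≡ 0 (mod 4): since gcd(63, 4) = 1, we get a unique residue mod 252.
    Write x = 19 + 63·t and substitute into x ≡ 0 (mod 4): 63·t ≡ 0 − 19 = -19 (mod 4).
    Reduce coefficients mod 4: 3·t ≡ 1 (mod 4).
    The inverse of 3 mod 4 is 3 (since 3·3 = 9 = 2·4 + 1), so t ≡ 3·1 = 3 ≡ 3 (mod 4).
    Then x = 19 + 63·3 = 208, valid modulo lcm(63, 4) = 252: x ≡ 208 (mod 252).
Verify: 208 mod 9 = 1 ✓, 208 mod 7 = 5 ✓, 208 mod 4 = 0 ✓.

x ≡ 208 (mod 252).


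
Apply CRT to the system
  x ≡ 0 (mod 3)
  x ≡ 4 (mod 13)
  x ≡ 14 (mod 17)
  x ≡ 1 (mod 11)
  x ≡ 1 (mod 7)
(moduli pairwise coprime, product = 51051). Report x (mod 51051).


Product of moduli M = 3 · 13 · 17 · 11 · 7 = 51051.
Merge one congruence at a time:
  Start: x ≡ 0 (mod 3).
  Combine with x ≡ 4 (mod 13); new modulus lcm = 39.
    Write x = 0 + 3·t and substitute into x ≡ 4 (mod 13): 3·t ≡ 4 − 0 = 4 (mod 13).
    The inverse of 3 mod 13 is 9 (since 3·9 = 27 = 2·13 + 1), so t ≡ 9·4 = 36 ≡ 10 (mod 13).
    Then x = 0 + 3·10 = 30, valid modulo lcm(3, 13) = 39: x ≡ 30 (mod 39).
  Combine with x ≡ 14 (mod 17); new modulus lcm = 663.
    Write x = 30 + 39·t and substitute into x ≡ 14 (mod 17): 39·t ≡ 14 − 30 = -16 (mod 17).
    Reduce coefficients mod 17: 5·t ≡ 1 (mod 17).
    The inverse of 5 mod 17 is 7 (since 5·7 = 35 = 2·17 + 1), so t ≡ 7·1 = 7 ≡ 7 (mod 17).
    Then x = 30 + 39·7 = 303, valid modulo lcm(39, 17) = 663: x ≡ 303 (mod 663).
  Combine with x ≡ 1 (mod 11); new modulus lcm = 7293.
    Write x = 303 + 663·t and substitute into x ≡ 1 (mod 11): 663·t ≡ 1 − 303 = -302 (mod 11).
    Reduce coefficients mod 11: 3·t ≡ 6 (mod 11).
    The inverse of 3 mod 11 is 4 (since 3·4 = 12 = 1·11 + 1), so t ≡ 4·6 = 24 ≡ 2 (mod 11).
    Then x = 303 + 663·2 = 1629, valid modulo lcm(663, 11) = 7293: x ≡ 1629 (mod 7293).
  Combine with x ≡ 1 (mod 7); new modulus lcm = 51051.
    Write x = 1629 + 7293·t and substitute into x ≡ 1 (mod 7): 7293·t ≡ 1 − 1629 = -1628 (mod 7).
    Reduce coefficients mod 7: 6·t ≡ 3 (mod 7).
    The inverse of 6 mod 7 is 6 (since 6·6 = 36 = 5·7 + 1), so t ≡ 6·3 = 18 ≡ 4 (mod 7).
    Then x = 1629 + 7293·4 = 30801, valid modulo lcm(7293, 7) = 51051: x ≡ 30801 (mod 51051).
Verify against each original: 30801 mod 3 = 0, 30801 mod 13 = 4, 30801 mod 17 = 14, 30801 mod 11 = 1, 30801 mod 7 = 1.

x ≡ 30801 (mod 51051).


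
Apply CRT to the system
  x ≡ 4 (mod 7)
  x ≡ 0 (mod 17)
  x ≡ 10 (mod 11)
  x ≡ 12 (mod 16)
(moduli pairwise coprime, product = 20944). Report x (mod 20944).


Product of moduli M = 7 · 17 · 11 · 16 = 20944.
Merge one congruence at a time:
  Start: x ≡ 4 (mod 7).
  Combine with x ≡ 0 (mod 17); new modulus lcm = 119.
    Write x = 4 + 7·t and substitute into x ≡ 0 (mod 17): 7·t ≡ 0 − 4 = -4 (mod 17).
    Reduce coefficients mod 17: 7·t ≡ 13 (mod 17).
    The inverse of 7 mod 17 is 5 (since 7·5 = 35 = 2·17 + 1), so t ≡ 5·13 = 65 ≡ 14 (mod 17).
    Then x = 4 + 7·14 = 102, valid modulo lcm(7, 17) = 119: x ≡ 102 (mod 119).
  Combine with x ≡ 10 (mod 11); new modulus lcm = 1309.
    Write x = 102 + 119·t and substitute into x ≡ 10 (mod 11): 119·t ≡ 10 − 102 = -92 (mod 11).
    Reduce coefficients mod 11: 9·t ≡ 7 (mod 11).
    The inverse of 9 mod 11 is 5 (since 9·5 = 45 = 4·11 + 1), so t ≡ 5·7 = 35 ≡ 2 (mod 11).
    Then x = 102 + 119·2 = 340, valid modulo lcm(119, 11) = 1309: x ≡ 340 (mod 1309).
  Combine with x ≡ 12 (mod 16); new modulus lcm = 20944.
    Write x = 340 + 1309·t and substitute into x ≡ 12 (mod 16): 1309·t ≡ 12 − 340 = -328 (mod 16).
    Reduce coefficients mod 16: 13·t ≡ 8 (mod 16).
    The inverse of 13 mod 16 is 5 (since 13·5 = 65 = 4·16 + 1), so t ≡ 5·8 = 40 ≡ 8 (mod 16).
    Then x = 340 + 1309·8 = 10812, valid modulo lcm(1309, 16) = 20944: x ≡ 10812 (mod 20944).
Verify against each original: 10812 mod 7 = 4, 10812 mod 17 = 0, 10812 mod 11 = 10, 10812 mod 16 = 12.

x ≡ 10812 (mod 20944).


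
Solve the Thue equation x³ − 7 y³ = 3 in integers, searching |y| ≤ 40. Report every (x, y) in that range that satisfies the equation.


The equation is x³ - 7y³ = 3. For fixed y, x³ = 7·y³ + 3, so a solution requires the RHS to be a perfect cube.
Strategy: iterate y from -40 to 40, compute RHS = 7·y³ + 3, and check whether it is a (positive or negative) perfect cube.
Check small values of y:
  y = 0: RHS = 3 is not a perfect cube.
  y = 1: RHS = 10 is not a perfect cube.
  y = -1: RHS = -4 is not a perfect cube.
  y = 2: RHS = 59 is not a perfect cube.
  y = -2: RHS = -53 is not a perfect cube.
  y = 3: RHS = 192 is not a perfect cube.
  y = -3: RHS = -186 is not a perfect cube.
Continuing the search up to |y| = 40 finds no solutions either.
No (x, y) in the scanned range satisfies the equation.

No integer solutions with |y| ≤ 40.


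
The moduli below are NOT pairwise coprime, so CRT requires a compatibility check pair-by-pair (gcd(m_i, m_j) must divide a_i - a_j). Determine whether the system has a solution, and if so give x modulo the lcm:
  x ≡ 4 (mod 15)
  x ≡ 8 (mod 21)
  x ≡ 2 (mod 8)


Moduli 15, 21, 8 are not pairwise coprime, so CRT works modulo lcm(m_i) when all pairwise compatibility conditions hold.
Pairwise compatibility: gcd(m_i, m_j) must divide a_i - a_j for every pair.
Merge one congruence at a time:
  Start: x ≡ 4 (mod 15).
  Combine with x ≡ 8 (mod 21): gcd(15, 21) = 3, and 8 - 4 = 4 is NOT divisible by 3.
    ⇒ system is inconsistent (no integer solution).

No solution (the system is inconsistent).


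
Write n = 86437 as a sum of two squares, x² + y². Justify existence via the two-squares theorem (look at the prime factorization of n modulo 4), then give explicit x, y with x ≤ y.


Step 1: Factor n = 86437 = 13 · 61 · 109.
Step 2: Check the mod-4 condition on each prime factor: 13 ≡ 1 (mod 4), exponent 1; 61 ≡ 1 (mod 4), exponent 1; 109 ≡ 1 (mod 4), exponent 1.
All primes ≡ 3 (mod 4) appear to even exponent (or don't appear), so by the two-squares theorem n IS expressible as a sum of two squares.
Step 3: Build a representation. Here n = 13 · 61 · 109 is a product of primes ≡ 1 (mod 4). Each prime p ≡ 1 (mod 4) is itself a sum of two squares; find a² by testing p − a² for a perfect square:
  13: 13 − 1² = 12, 13 − 2² = 9 = 3² ⇒ 13 = 2² + 3².
  61: 61 − 1² = 60, 61 − 2² = 57, 61 − 3² = 52, 61 − 4² = 45, 61 − 5² = 36 = 6² ⇒ 61 = 5² + 6².
  109: 109 − 1² = 108, 109 − 2² = 105, 109 − 3² = 100 = 10² ⇒ 109 = 3² + 10².
  Combine using the Brahmagupta–Fibonacci identity (a² + b²)(c² + d²) = (ac − bd)² + (ad + bc)² = (ac + bd)² + (ad − bc)²:
  13 · 61 = 793: from (2² + 3²)(5² + 6²), take (2·5 − 3·6, 2·6 + 3·5) = (10 − 18, 12 + 15) = (-8, 27); dropping signs (only squares matter) gives (8, 27); check 8² + 27² = 64 + 729 = 793 ✓.
  793 · 109 = 86437: from (8² + 27²)(3² + 10²), take (8·3 − 27·10, 8·10 + 27·3) = (24 − 270, 80 + 81) = (-246, 161); dropping signs (only squares matter) gives (246, 161); check 246² + 161² = 60516 + 25921 = 86437 ✓.
Step 4: Order so x ≤ y and verify: 161² + 246² = 25921 + 60516 = 86437 = n. ✓

n = 86437 = 161² + 246² (one valid representation with x ≤ y).


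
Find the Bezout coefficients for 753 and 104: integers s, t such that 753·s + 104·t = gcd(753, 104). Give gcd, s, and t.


Euclidean algorithm on (753, 104) — divide until remainder is 0:
  753 = 7 · 104 + 25
  104 = 4 · 25 + 4
  25 = 6 · 4 + 1
  4 = 4 · 1 + 0
gcd(753, 104) = 1.
Track Bezout coefficients alongside the remainders: start with r₀ = 753 = a·1 + b·0 (s = 1, t = 0) and r₁ = 104 = a·0 + b·1 (s = 0, t = 1); each new remainder r_{k+1} = r_{k-1} − q_k·r_k inherits s_{k+1} = s_{k-1} − q_k·s_k, t_{k+1} = t_{k-1} − q_k·t_k, so r_k = a·s_k + b·t_k at every step:
  q = 7: r = 25, s = 1 − 7·0 = 1, t = 0 − 7·1 = -7  (check: 753·1 + 104·(-7) = 25)
  q = 4: r = 4, s = 0 − 4·1 = -4, t = 1 − 4·(-7) = 29  (check: 753·(-4) + 104·29 = 4)
  q = 6: r = 1, s = 1 − 6·(-4) = 25, t = -7 − 6·29 = -181  (check: 753·25 + 104·(-181) = 1)
The row with r = 1 (the gcd) gives the Bezout coefficients s = 25, t = -181.
Result: 753 · (25) + 104 · (-181) = 1.

gcd(753, 104) = 1; s = 25, t = -181 (check: 753·25 + 104·(-181) = 1).


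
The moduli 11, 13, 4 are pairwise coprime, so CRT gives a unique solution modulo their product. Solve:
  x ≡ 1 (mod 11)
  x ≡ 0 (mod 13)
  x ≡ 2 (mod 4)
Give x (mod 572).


Moduli 11, 13, 4 are pairwise coprime; by CRT there is a unique solution modulo M = 11 · 13 · 4 = 572.
Solve pairwise, accumulating the modulus:
  Start with x ≡ 1 (mod 11).
  Combine with x ≡ 0 (mod 13): since gcd(11, 13) = 1, we get a unique residue mod 143.
    Write x = 1 + 11·t and substitute into x ≡ 0 (mod 13): 11·t ≡ 0 − 1 = -1 (mod 13).
    Reduce coefficients mod 13: 11·t ≡ 12 (mod 13).
    The inverse of 11 mod 13 is 6 (since 11·6 = 66 = 5·13 + 1), so t ≡ 6·12 = 72 ≡ 7 (mod 13).
    Then x = 1 + 11·7 = 78, valid modulo lcm(11, 13) = 143: x ≡ 78 (mod 143).
  Combine with x ≡ 2 (mod 4): since gcd(143, 4) = 1, we get a unique residue mod 572.
    Write x = 78 + 143·t and substitute into x ≡ 2 (mod 4): 143·t ≡ 2 − 78 = -76 (mod 4).
    Reduce coefficients mod 4: 3·t ≡ 0 (mod 4).
    The inverse of 3 mod 4 is 3 (since 3·3 = 9 = 2·4 + 1), so t ≡ 3·0 = 0 ≡ 0 (mod 4).
    Then x = 78 + 143·0 = 78, valid modulo lcm(143, 4) = 572: x ≡ 78 (mod 572).
Verify: 78 mod 11 = 1 ✓, 78 mod 13 = 0 ✓, 78 mod 4 = 2 ✓.

x ≡ 78 (mod 572).


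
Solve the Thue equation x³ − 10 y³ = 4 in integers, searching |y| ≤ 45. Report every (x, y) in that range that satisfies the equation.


The equation is x³ - 10y³ = 4. For fixed y, x³ = 10·y³ + 4, so a solution requires the RHS to be a perfect cube.
Strategy: iterate y from -45 to 45, compute RHS = 10·y³ + 4, and check whether it is a (positive or negative) perfect cube.
Check small values of y:
  y = 0: RHS = 4 is not a perfect cube.
  y = 1: RHS = 14 is not a perfect cube.
  y = -1: RHS = -6 is not a perfect cube.
  y = 2: RHS = 84 is not a perfect cube.
  y = -2: RHS = -76 is not a perfect cube.
  y = 3: RHS = 274 is not a perfect cube.
  y = -3: RHS = -266 is not a perfect cube.
Continuing the search up to |y| = 45 finds no solutions either.
No (x, y) in the scanned range satisfies the equation.

No integer solutions with |y| ≤ 45.


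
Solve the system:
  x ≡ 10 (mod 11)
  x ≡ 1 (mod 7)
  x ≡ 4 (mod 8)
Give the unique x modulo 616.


Moduli 11, 7, 8 are pairwise coprime; by CRT there is a unique solution modulo M = 11 · 7 · 8 = 616.
Solve pairwise, accumulating the modulus:
  Start with x ≡ 10 (mod 11).
  Combine with x ≡ 1 (mod 7): since gcd(11, 7) = 1, we get a unique residue mod 77.
    Write x = 10 + 11·t and substitute into x ≡ 1 (mod 7): 11·t ≡ 1 − 10 = -9 (mod 7).
    Reduce coefficients mod 7: 4·t ≡ 5 (mod 7).
    The inverse of 4 mod 7 is 2 (since 4·2 = 8 = 1·7 + 1), so t ≡ 2·5 = 10 ≡ 3 (mod 7).
    Then x = 10 + 11·3 = 43, valid modulo lcm(11, 7) = 77: x ≡ 43 (mod 77).
  Combine with x ≡ 4 (mod 8): since gcd(77, 8) = 1, we get a unique residue mod 616.
    Write x = 43 + 77·t and substitute into x ≡ 4 (mod 8): 77·t ≡ 4 − 43 = -39 (mod 8).
    Reduce coefficients mod 8: 5·t ≡ 1 (mod 8).
    The inverse of 5 mod 8 is 5 (since 5·5 = 25 = 3·8 + 1), so t ≡ 5·1 = 5 ≡ 5 (mod 8).
    Then x = 43 + 77·5 = 428, valid modulo lcm(77, 8) = 616: x ≡ 428 (mod 616).
Verify: 428 mod 11 = 10 ✓, 428 mod 7 = 1 ✓, 428 mod 8 = 4 ✓.

x ≡ 428 (mod 616).


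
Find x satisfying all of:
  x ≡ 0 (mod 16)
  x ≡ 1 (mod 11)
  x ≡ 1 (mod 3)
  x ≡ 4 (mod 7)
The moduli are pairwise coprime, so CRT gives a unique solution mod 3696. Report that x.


Product of moduli M = 16 · 11 · 3 · 7 = 3696.
Merge one congruence at a time:
  Start: x ≡ 0 (mod 16).
  Combine with x ≡ 1 (mod 11); new modulus lcm = 176.
    Write x = 0 + 16·t and substitute into x ≡ 1 (mod 11): 16·t ≡ 1 − 0 = 1 (mod 11).
    Reduce coefficients mod 11: 5·t ≡ 1 (mod 11).
    The inverse of 5 mod 11 is 9 (since 5·9 = 45 = 4·11 + 1), so t ≡ 9·1 = 9 ≡ 9 (mod 11).
    Then x = 0 + 16·9 = 144, valid modulo lcm(16, 11) = 176: x ≡ 144 (mod 176).
  Combine with x ≡ 1 (mod 3); new modulus lcm = 528.
    Write x = 144 + 176·t and substitute into x ≡ 1 (mod 3): 176·t ≡ 1 − 144 = -143 (mod 3).
    Reduce coefficients mod 3: 2·t ≡ 1 (mod 3).
    The inverse of 2 mod 3 is 2 (since 2·2 = 4 = 1·3 + 1), so t ≡ 2·1 = 2 ≡ 2 (mod 3).
    Then x = 144 + 176·2 = 496, valid modulo lcm(176, 3) = 528: x ≡ 496 (mod 528).
  Combine with x ≡ 4 (mod 7); new modulus lcm = 3696.
    Write x = 496 + 528·t and substitute into x ≡ 4 (mod 7): 528·t ≡ 4 − 496 = -492 (mod 7).
    Reduce coefficients mod 7: 3·t ≡ 5 (mod 7).
    The inverse of 3 mod 7 is 5 (since 3·5 = 15 = 2·7 + 1), so t ≡ 5·5 = 25 ≡ 4 (mod 7).
    Then x = 496 + 528·4 = 2608, valid modulo lcm(528, 7) = 3696: x ≡ 2608 (mod 3696).
Verify against each original: 2608 mod 16 = 0, 2608 mod 11 = 1, 2608 mod 3 = 1, 2608 mod 7 = 4.

x ≡ 2608 (mod 3696).


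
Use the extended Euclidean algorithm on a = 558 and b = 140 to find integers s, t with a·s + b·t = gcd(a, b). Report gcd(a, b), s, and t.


Euclidean algorithm on (558, 140) — divide until remainder is 0:
  558 = 3 · 140 + 138
  140 = 1 · 138 + 2
  138 = 69 · 2 + 0
gcd(558, 140) = 2.
Track Bezout coefficients alongside the remainders: start with r₀ = 558 = a·1 + b·0 (s = 1, t = 0) and r₁ = 140 = a·0 + b·1 (s = 0, t = 1); each new remainder r_{k+1} = r_{k-1} − q_k·r_k inherits s_{k+1} = s_{k-1} − q_k·s_k, t_{k+1} = t_{k-1} − q_k·t_k, so r_k = a·s_k + b·t_k at every step:
  q = 3: r = 138, s = 1 − 3·0 = 1, t = 0 − 3·1 = -3  (check: 558·1 + 140·(-3) = 138)
  q = 1: r = 2, s = 0 − 1·1 = -1, t = 1 − 1·(-3) = 4  (check: 558·(-1) + 140·4 = 2)
The row with r = 2 (the gcd) gives the Bezout coefficients s = -1, t = 4.
Result: 558 · (-1) + 140 · (4) = 2.

gcd(558, 140) = 2; s = -1, t = 4 (check: 558·(-1) + 140·4 = 2).
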